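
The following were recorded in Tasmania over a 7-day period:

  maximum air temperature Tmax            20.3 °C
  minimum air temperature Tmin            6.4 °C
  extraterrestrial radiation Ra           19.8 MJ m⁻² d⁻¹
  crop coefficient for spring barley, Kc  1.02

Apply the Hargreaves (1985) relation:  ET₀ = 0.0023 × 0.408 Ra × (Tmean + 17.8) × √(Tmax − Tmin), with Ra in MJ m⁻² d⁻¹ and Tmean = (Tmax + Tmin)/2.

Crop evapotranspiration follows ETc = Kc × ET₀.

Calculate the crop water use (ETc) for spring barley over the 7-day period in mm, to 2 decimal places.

Tmean = (20.3 + 6.4)/2 = 13.35 °C
0.408 Ra = 0.408 × 19.8 = 8.0784 mm/d equivalent
ET₀ = 0.0023 × 8.0784 × (13.35 + 17.8) × √13.9 = 0.0023 × 8.0784 × 31.15 × 3.7283 = 2.1579 mm/d
ETc = Kc × ET₀ = 1.02 × 2.1579 = 2.2011 mm/d
Over 7 days: 2.2011 × 7 = 15.408 mm

15.41 mm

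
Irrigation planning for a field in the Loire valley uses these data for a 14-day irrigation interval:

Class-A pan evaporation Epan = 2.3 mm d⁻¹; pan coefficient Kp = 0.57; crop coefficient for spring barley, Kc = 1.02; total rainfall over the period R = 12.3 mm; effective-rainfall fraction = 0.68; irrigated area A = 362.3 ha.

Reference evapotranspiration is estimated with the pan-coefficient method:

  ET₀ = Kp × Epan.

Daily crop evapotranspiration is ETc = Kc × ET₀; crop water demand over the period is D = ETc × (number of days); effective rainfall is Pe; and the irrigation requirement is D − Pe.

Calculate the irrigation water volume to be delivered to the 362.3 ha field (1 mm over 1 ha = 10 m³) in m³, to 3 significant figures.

37500 m³

ET₀ = 0.57 × 2.3 = 1.3110 mm/d
ETc = Kc × ET₀ = 1.02 × 1.3110 = 1.3372 mm/d
Crop demand D = ETc × 14 d = 1.3372 × 14 = 18.721 mm
Pe = 0.68 × 12.3 = 8.364 mm
D − Pe = 18.721 − 8.364 = 10.357 mm
Volume = 10.357 mm × 362.3 ha × 10 = 37523.4 m³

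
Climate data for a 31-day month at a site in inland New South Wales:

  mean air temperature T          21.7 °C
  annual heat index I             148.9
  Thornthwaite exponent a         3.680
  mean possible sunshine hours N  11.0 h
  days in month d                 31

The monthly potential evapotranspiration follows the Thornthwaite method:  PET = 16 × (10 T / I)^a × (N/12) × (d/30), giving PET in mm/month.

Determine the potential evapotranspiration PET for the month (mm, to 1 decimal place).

10T/I = 10 × 21.7 / 148.9 = 1.4574
(10T/I)^a = 1.4574^3.680 = 3.9992
Uncorrected PET = 16 × 3.9992 = 63.987 mm
Correction = (N/12)(d/30) = (11.0/12)(31/30) = 0.9472
PET = 63.987 × 0.9472 = 60.608 mm/month

60.6 mm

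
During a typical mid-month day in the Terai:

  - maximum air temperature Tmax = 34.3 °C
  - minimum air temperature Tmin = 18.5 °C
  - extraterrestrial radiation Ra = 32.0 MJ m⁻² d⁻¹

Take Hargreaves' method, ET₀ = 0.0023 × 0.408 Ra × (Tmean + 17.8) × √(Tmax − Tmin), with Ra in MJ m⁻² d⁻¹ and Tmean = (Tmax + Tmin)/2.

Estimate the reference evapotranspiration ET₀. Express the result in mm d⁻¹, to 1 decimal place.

Tmean = (34.3 + 18.5)/2 = 26.40 °C
0.408 Ra = 0.408 × 32.0 = 13.0560 mm/d equivalent
ET₀ = 0.0023 × 13.0560 × (26.40 + 17.8) × √15.8 = 0.0023 × 13.0560 × 44.20 × 3.9749 = 5.2758 mm/d

5.3 mm d⁻¹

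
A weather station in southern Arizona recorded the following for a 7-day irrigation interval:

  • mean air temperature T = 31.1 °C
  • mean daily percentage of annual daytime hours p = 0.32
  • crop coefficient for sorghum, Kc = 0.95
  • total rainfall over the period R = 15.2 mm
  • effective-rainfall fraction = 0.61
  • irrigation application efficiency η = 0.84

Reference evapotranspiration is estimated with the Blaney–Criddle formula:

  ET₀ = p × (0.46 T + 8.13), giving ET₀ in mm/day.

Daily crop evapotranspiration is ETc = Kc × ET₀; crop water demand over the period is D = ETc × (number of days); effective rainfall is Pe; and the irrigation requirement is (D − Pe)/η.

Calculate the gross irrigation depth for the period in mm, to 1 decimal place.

ET₀ = 0.32 × (0.46 × 31.1 + 8.13) = 0.32 × 22.436 = 7.1795 mm/d
ETc = Kc × ET₀ = 0.95 × 7.1795 = 6.8205 mm/d
Crop demand D = ETc × 7 d = 6.8205 × 7 = 47.744 mm
Pe = 0.61 × 15.2 = 9.272 mm
D − Pe = 47.744 − 9.272 = 38.472 mm
Gross irrigation = 38.472 / 0.84 = 45.800 mm

45.8 mm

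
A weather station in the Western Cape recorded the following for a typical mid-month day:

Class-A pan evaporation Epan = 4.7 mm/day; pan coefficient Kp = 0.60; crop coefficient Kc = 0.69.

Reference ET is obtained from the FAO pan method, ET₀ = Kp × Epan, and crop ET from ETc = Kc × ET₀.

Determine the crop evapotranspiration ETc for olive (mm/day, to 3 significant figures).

1.95 mm/day

ET₀ = 0.60 × 4.7 = 2.8200 mm/d
ETc = Kc × ET₀ = 0.69 × 2.8200 = 1.9458 mm/d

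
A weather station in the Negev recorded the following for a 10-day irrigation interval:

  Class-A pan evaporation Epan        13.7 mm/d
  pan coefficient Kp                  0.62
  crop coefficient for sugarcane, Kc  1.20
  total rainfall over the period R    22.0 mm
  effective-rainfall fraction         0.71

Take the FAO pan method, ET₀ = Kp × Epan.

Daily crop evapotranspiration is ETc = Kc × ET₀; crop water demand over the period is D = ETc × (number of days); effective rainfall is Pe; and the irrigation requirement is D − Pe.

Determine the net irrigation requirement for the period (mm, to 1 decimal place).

ET₀ = 0.62 × 13.7 = 8.4940 mm/d
ETc = Kc × ET₀ = 1.20 × 8.4940 = 10.1928 mm/d
Crop demand D = ETc × 10 d = 10.1928 × 10 = 101.928 mm
Pe = 0.71 × 22.0 = 15.620 mm
D − Pe = 101.928 − 15.620 = 86.308 mm

86.3 mm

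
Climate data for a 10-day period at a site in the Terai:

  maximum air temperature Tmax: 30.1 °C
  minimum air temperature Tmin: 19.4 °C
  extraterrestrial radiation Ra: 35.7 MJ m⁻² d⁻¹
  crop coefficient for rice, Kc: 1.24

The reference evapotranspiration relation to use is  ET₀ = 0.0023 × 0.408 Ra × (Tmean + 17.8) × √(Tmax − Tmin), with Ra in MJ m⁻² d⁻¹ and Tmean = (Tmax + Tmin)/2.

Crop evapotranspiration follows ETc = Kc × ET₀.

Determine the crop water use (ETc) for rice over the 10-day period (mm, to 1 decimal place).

57.8 mm

Tmean = (30.1 + 19.4)/2 = 24.75 °C
0.408 Ra = 0.408 × 35.7 = 14.5656 mm/d equivalent
ET₀ = 0.0023 × 14.5656 × (24.75 + 17.8) × √10.7 = 0.0023 × 14.5656 × 42.55 × 3.2711 = 4.6628 mm/d
ETc = Kc × ET₀ = 1.24 × 4.6628 = 5.7819 mm/d
Over 10 days: 5.7819 × 10 = 57.819 mm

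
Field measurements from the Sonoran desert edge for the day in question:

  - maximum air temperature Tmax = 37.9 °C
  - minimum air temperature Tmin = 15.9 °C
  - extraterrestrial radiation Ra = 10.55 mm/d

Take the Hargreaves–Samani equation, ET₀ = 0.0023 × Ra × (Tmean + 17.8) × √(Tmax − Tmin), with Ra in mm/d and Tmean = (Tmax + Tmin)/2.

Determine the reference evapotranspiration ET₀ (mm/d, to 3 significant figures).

5.09 mm/d

Tmean = (37.9 + 15.9)/2 = 26.90 °C
ET₀ = 0.0023 × 10.55 × (26.90 + 17.8) × √22.0 = 0.0023 × 10.55 × 44.70 × 4.6904 = 5.0874 mm/d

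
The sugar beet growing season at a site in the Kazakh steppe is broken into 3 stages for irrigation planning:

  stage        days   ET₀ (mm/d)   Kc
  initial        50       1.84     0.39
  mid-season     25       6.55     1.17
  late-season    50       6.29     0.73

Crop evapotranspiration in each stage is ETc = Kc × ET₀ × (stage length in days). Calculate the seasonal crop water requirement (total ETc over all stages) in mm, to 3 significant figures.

initial: 0.39 × 1.84 × 50 = 35.88 mm
mid-season: 1.17 × 6.55 × 25 = 191.59 mm
late-season: 0.73 × 6.29 × 50 = 229.59 mm
Seasonal total = 457.06 mm

457 mm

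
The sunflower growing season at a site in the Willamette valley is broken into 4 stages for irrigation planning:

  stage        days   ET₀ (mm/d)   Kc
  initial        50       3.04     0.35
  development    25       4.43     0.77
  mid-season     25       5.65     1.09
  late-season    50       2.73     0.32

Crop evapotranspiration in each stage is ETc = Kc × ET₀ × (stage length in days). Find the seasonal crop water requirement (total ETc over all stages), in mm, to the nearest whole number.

initial: 0.35 × 3.04 × 50 = 53.20 mm
development: 0.77 × 4.43 × 25 = 85.28 mm
mid-season: 1.09 × 5.65 × 25 = 153.96 mm
late-season: 0.32 × 2.73 × 50 = 43.68 mm
Seasonal total = 336.12 mm

336 mm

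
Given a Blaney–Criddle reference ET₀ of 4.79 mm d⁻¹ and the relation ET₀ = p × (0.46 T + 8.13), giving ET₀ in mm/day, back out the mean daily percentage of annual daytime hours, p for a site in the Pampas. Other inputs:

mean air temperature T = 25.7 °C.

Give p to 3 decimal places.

0.240

p = ET₀ / (0.46 T + 8.13) = 4.79 / (0.46 × 25.7 + 8.13) = 4.79 / 19.952 = 0.2401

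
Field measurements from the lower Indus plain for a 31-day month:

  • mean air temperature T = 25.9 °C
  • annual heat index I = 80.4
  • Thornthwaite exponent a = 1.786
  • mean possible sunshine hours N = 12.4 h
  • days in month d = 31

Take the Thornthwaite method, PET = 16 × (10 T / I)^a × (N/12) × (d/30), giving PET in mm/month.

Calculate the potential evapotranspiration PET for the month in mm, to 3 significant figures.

10T/I = 10 × 25.9 / 80.4 = 3.2214
(10T/I)^a = 3.2214^1.786 = 8.0792
Uncorrected PET = 16 × 8.0792 = 129.267 mm
Correction = (N/12)(d/30) = (12.4/12)(31/30) = 1.0678
PET = 129.267 × 1.0678 = 138.031 mm/month

138 mm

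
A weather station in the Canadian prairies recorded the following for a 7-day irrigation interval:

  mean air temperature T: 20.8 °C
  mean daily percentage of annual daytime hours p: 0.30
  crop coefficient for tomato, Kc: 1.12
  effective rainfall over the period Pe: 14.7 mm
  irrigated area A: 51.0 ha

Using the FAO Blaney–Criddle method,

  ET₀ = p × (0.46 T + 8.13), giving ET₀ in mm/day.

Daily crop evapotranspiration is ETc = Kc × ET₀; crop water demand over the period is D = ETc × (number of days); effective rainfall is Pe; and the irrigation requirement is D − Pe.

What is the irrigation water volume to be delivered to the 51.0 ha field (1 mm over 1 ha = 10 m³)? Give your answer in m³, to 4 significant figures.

13730 m³

ET₀ = 0.30 × (0.46 × 20.8 + 8.13) = 0.30 × 17.698 = 5.3094 mm/d
ETc = Kc × ET₀ = 1.12 × 5.3094 = 5.9465 mm/d
Crop demand D = ETc × 7 d = 5.9465 × 7 = 41.626 mm
D − Pe = 41.626 − 14.7 = 26.926 mm
Volume = 26.926 mm × 51.0 ha × 10 = 13732.3 m³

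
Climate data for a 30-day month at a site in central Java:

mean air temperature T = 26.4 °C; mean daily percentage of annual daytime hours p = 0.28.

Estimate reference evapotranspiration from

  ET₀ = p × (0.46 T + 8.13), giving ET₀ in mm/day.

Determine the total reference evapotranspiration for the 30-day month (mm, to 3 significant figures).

170 mm

ET₀ = 0.28 × (0.46 × 26.4 + 8.13) = 0.28 × 20.274 = 5.6767 mm/d
Monthly total = 5.6767 × 30 = 170.301 mm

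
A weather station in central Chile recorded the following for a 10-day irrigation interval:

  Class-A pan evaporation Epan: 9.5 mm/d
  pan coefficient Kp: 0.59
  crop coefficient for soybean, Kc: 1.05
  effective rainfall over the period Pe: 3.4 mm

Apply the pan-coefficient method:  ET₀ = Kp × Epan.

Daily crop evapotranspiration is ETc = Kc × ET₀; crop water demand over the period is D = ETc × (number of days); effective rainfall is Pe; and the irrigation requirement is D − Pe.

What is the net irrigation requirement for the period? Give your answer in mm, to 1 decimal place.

55.5 mm

ET₀ = 0.59 × 9.5 = 5.6050 mm/d
ETc = Kc × ET₀ = 1.05 × 5.6050 = 5.8853 mm/d
Crop demand D = ETc × 10 d = 5.8853 × 10 = 58.853 mm
D − Pe = 58.853 − 3.4 = 55.453 mm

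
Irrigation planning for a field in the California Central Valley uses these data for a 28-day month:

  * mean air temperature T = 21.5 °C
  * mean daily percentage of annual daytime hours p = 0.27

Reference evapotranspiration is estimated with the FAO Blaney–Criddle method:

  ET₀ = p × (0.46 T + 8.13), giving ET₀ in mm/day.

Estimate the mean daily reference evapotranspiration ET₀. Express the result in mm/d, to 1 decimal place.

ET₀ = 0.27 × (0.46 × 21.5 + 8.13) = 0.27 × 18.020 = 4.8654 mm/d

4.9 mm/d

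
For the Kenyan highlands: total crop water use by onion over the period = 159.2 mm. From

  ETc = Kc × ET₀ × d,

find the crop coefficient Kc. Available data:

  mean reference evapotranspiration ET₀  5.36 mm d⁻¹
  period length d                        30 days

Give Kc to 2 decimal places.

ETc = Kc × ET₀ × d  ⇒  Kc = ETc / (ET₀ × d)
Kc = 159.2 / (5.36 × 30) = 159.2 / 160.80 = 0.9900

0.99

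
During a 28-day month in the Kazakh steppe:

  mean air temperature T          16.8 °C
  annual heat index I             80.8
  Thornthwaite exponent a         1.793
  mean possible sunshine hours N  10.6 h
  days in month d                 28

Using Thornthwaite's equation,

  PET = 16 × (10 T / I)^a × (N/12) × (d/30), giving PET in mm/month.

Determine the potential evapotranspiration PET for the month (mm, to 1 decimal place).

49.0 mm

10T/I = 10 × 16.8 / 80.8 = 2.0792
(10T/I)^a = 2.0792^1.793 = 3.7152
Uncorrected PET = 16 × 3.7152 = 59.443 mm
Correction = (N/12)(d/30) = (10.6/12)(28/30) = 0.8244
PET = 59.443 × 0.8244 = 49.005 mm/month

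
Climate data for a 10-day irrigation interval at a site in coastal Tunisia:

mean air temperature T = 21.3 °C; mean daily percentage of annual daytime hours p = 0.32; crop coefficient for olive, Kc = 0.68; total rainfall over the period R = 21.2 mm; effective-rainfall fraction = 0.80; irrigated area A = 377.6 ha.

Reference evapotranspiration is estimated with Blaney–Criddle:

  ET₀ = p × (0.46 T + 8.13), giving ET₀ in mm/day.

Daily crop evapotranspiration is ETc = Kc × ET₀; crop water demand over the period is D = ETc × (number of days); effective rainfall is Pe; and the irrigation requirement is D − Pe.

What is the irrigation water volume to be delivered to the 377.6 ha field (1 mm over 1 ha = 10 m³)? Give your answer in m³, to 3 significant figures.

ET₀ = 0.32 × (0.46 × 21.3 + 8.13) = 0.32 × 17.928 = 5.7370 mm/d
ETc = Kc × ET₀ = 0.68 × 5.7370 = 3.9012 mm/d
Crop demand D = ETc × 10 d = 3.9012 × 10 = 39.012 mm
Pe = 0.80 × 21.2 = 16.960 mm
D − Pe = 39.012 − 16.960 = 22.052 mm
Volume = 22.052 mm × 377.6 ha × 10 = 83268.4 m³

83300 m³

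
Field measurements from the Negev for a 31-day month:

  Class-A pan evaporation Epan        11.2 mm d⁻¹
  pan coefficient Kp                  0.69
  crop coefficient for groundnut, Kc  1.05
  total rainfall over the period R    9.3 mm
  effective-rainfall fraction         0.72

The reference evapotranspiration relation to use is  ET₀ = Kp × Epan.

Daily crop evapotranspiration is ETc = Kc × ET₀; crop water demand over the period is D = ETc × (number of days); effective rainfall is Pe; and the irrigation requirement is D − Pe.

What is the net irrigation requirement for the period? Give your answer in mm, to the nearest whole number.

245 mm

ET₀ = 0.69 × 11.2 = 7.7280 mm/d
ETc = Kc × ET₀ = 1.05 × 7.7280 = 8.1144 mm/d
Crop demand D = ETc × 31 d = 8.1144 × 31 = 251.546 mm
Pe = 0.72 × 9.3 = 6.696 mm
D − Pe = 251.546 − 6.696 = 244.850 mm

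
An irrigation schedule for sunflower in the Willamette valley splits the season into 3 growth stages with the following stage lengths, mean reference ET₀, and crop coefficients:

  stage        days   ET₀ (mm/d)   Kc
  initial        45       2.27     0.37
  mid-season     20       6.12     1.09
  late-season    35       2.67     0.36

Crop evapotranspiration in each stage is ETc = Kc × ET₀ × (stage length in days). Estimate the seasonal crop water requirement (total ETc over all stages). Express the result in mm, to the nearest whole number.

initial: 0.37 × 2.27 × 45 = 37.80 mm
mid-season: 1.09 × 6.12 × 20 = 133.42 mm
late-season: 0.36 × 2.67 × 35 = 33.64 mm
Seasonal total = 204.86 mm

205 mm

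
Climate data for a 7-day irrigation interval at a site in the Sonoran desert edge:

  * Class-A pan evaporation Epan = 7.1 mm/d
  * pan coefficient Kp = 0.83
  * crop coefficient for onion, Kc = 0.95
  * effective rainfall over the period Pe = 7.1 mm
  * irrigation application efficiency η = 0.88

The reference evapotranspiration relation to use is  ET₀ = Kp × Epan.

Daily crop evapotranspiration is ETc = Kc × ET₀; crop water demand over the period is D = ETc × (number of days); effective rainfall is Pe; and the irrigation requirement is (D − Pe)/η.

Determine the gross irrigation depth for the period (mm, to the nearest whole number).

ET₀ = 0.83 × 7.1 = 5.8930 mm/d
ETc = Kc × ET₀ = 0.95 × 5.8930 = 5.5984 mm/d
Crop demand D = ETc × 7 d = 5.5984 × 7 = 39.189 mm
D − Pe = 39.189 − 7.1 = 32.089 mm
Gross irrigation = 32.089 / 0.88 = 36.465 mm

36 mm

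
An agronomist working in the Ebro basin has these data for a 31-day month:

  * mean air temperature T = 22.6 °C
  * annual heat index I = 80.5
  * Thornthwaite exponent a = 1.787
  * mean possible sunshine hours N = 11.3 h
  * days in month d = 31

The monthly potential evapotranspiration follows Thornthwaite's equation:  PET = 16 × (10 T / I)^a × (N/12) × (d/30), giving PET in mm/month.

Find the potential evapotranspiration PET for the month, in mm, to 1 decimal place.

98.5 mm

10T/I = 10 × 22.6 / 80.5 = 2.8075
(10T/I)^a = 2.8075^1.787 = 6.3263
Uncorrected PET = 16 × 6.3263 = 101.221 mm
Correction = (N/12)(d/30) = (11.3/12)(31/30) = 0.9731
PET = 101.221 × 0.9731 = 98.498 mm/month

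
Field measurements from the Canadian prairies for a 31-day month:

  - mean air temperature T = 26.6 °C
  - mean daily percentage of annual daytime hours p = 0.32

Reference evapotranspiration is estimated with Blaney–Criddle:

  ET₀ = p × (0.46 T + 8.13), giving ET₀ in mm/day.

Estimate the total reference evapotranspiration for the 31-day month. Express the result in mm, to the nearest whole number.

202 mm

ET₀ = 0.32 × (0.46 × 26.6 + 8.13) = 0.32 × 20.366 = 6.5171 mm/d
Monthly total = 6.5171 × 31 = 202.030 mm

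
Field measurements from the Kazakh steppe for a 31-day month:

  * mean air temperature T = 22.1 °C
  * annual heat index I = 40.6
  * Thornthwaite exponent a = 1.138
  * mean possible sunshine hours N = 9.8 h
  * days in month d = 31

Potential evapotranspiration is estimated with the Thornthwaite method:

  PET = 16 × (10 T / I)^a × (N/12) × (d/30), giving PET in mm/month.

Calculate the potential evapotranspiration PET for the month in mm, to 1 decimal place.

10T/I = 10 × 22.1 / 40.6 = 5.4433
(10T/I)^a = 5.4433^1.138 = 6.8772
Uncorrected PET = 16 × 6.8772 = 110.035 mm
Correction = (N/12)(d/30) = (9.8/12)(31/30) = 0.8439
PET = 110.035 × 0.8439 = 92.859 mm/month

92.9 mm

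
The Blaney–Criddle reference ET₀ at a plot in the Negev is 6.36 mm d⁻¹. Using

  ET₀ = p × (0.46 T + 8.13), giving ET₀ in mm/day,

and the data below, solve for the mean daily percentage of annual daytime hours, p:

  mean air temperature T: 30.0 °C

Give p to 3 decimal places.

p = ET₀ / (0.46 T + 8.13) = 6.36 / (0.46 × 30.0 + 8.13) = 6.36 / 21.930 = 0.2900

0.290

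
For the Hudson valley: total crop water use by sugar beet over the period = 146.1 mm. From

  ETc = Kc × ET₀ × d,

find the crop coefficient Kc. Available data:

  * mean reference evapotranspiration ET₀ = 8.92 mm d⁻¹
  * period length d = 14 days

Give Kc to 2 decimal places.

1.17

ETc = Kc × ET₀ × d  ⇒  Kc = ETc / (ET₀ × d)
Kc = 146.1 / (8.92 × 14) = 146.1 / 124.88 = 1.1699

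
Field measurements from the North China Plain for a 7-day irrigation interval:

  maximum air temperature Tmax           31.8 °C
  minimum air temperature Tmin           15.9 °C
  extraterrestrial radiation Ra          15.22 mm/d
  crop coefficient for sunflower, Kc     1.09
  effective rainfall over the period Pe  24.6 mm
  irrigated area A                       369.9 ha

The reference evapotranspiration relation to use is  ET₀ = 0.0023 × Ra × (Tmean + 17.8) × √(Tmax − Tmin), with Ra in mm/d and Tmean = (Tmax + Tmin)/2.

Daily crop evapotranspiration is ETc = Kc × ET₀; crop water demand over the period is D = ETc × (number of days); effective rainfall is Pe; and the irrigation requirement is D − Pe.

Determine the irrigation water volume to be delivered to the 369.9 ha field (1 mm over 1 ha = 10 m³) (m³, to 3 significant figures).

Tmean = (31.8 + 15.9)/2 = 23.85 °C
ET₀ = 0.0023 × 15.22 × (23.85 + 17.8) × √15.9 = 0.0023 × 15.22 × 41.65 × 3.9875 = 5.8138 mm/d
ETc = Kc × ET₀ = 1.09 × 5.8138 = 6.3370 mm/d
Crop demand D = ETc × 7 d = 6.3370 × 7 = 44.359 mm
D − Pe = 44.359 − 24.6 = 19.759 mm
Volume = 19.759 mm × 369.9 ha × 10 = 73088.5 m³

73100 m³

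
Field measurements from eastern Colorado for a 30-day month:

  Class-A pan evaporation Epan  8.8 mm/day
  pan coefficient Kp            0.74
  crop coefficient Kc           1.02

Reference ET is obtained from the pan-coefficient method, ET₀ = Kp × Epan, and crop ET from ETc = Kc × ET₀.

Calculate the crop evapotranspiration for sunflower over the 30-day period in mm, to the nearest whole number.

199 mm

ET₀ = 0.74 × 8.8 = 6.5120 mm/d
ETc = Kc × ET₀ = 1.02 × 6.5120 = 6.6422 mm/d
Over 30 days: 6.6422 × 30 = 199.266 mm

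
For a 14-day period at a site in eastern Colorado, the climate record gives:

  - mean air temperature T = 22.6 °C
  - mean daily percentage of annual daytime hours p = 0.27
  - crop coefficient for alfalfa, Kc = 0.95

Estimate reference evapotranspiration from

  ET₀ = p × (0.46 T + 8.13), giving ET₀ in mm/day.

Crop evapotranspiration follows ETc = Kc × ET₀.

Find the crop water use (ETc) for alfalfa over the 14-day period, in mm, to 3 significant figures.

ET₀ = 0.27 × (0.46 × 22.6 + 8.13) = 0.27 × 18.526 = 5.0020 mm/d
ETc = Kc × ET₀ = 0.95 × 5.0020 = 4.7519 mm/d
Over 14 days: 4.7519 × 14 = 66.527 mm

66.5 mm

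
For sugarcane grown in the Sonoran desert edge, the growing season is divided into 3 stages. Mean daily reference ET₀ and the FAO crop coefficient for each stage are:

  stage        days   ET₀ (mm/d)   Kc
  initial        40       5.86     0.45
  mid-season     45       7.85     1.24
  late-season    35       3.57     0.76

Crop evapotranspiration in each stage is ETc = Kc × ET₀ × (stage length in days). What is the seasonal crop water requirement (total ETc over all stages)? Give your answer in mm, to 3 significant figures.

initial: 0.45 × 5.86 × 40 = 105.48 mm
mid-season: 1.24 × 7.85 × 45 = 438.03 mm
late-season: 0.76 × 3.57 × 35 = 94.96 mm
Seasonal total = 638.47 mm

638 mm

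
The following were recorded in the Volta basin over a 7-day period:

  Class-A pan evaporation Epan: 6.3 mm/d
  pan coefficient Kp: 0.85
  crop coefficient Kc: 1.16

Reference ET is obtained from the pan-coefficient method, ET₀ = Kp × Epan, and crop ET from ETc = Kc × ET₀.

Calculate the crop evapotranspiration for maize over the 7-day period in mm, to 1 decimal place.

43.5 mm

ET₀ = 0.85 × 6.3 = 5.3550 mm/d
ETc = Kc × ET₀ = 1.16 × 5.3550 = 6.2118 mm/d
Over 7 days: 6.2118 × 7 = 43.483 mm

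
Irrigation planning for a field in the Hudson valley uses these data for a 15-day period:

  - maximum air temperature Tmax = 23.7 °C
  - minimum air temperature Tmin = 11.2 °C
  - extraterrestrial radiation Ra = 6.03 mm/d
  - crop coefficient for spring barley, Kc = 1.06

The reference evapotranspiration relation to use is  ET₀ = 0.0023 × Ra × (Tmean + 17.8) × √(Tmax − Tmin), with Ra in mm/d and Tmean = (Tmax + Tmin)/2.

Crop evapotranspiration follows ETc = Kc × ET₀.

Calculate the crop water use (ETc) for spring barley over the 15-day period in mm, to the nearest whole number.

Tmean = (23.7 + 11.2)/2 = 17.45 °C
ET₀ = 0.0023 × 6.03 × (17.45 + 17.8) × √12.5 = 0.0023 × 6.03 × 35.25 × 3.5355 = 1.7284 mm/d
ETc = Kc × ET₀ = 1.06 × 1.7284 = 1.8321 mm/d
Over 15 days: 1.8321 × 15 = 27.482 mm

27 mm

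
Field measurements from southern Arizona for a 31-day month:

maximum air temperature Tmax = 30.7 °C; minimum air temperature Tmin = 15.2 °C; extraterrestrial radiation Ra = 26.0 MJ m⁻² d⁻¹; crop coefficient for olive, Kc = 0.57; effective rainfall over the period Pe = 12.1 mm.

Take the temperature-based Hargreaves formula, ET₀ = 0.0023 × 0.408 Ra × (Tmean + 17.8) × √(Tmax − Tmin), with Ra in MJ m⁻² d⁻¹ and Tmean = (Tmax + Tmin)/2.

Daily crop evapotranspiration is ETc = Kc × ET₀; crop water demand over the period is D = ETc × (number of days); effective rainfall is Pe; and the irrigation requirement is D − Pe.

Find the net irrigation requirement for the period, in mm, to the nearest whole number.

57 mm

Tmean = (30.7 + 15.2)/2 = 22.95 °C
0.408 Ra = 0.408 × 26.0 = 10.6080 mm/d equivalent
ET₀ = 0.0023 × 10.6080 × (22.95 + 17.8) × √15.5 = 0.0023 × 10.6080 × 40.75 × 3.9370 = 3.9143 mm/d
ETc = Kc × ET₀ = 0.57 × 3.9143 = 2.2312 mm/d
Crop demand D = ETc × 31 d = 2.2312 × 31 = 69.167 mm
D − Pe = 69.167 − 12.1 = 57.067 mm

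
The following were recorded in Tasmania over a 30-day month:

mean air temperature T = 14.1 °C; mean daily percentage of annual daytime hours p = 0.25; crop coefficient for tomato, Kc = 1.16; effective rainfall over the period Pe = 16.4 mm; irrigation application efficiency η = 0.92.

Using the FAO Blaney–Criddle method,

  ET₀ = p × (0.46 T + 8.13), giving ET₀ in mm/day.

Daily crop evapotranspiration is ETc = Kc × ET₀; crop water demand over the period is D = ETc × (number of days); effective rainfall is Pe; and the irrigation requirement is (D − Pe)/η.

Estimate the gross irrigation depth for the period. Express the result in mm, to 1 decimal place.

120.4 mm

ET₀ = 0.25 × (0.46 × 14.1 + 8.13) = 0.25 × 14.616 = 3.6540 mm/d
ETc = Kc × ET₀ = 1.16 × 3.6540 = 4.2386 mm/d
Crop demand D = ETc × 30 d = 4.2386 × 30 = 127.158 mm
D − Pe = 127.158 − 16.4 = 110.758 mm
Gross irrigation = 110.758 / 0.92 = 120.389 mm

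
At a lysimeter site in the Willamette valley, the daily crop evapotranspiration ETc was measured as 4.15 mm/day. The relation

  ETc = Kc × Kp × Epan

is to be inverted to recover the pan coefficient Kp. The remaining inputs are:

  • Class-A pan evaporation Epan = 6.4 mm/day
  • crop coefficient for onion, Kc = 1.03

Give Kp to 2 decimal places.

ETc = Kc × Kp × Epan  ⇒  Kp = ETc / (Kc × Epan)
Kp = 4.15 / (1.03 × 6.4) = 4.15 / 6.592 = 0.6296

0.63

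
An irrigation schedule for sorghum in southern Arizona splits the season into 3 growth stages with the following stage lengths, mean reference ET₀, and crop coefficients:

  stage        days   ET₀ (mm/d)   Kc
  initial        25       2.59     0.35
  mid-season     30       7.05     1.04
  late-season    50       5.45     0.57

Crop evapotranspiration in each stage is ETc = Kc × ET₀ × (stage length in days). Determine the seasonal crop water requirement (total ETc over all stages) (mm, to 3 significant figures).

398 mm

initial: 0.35 × 2.59 × 25 = 22.66 mm
mid-season: 1.04 × 7.05 × 30 = 219.96 mm
late-season: 0.57 × 5.45 × 50 = 155.33 mm
Seasonal total = 397.95 mm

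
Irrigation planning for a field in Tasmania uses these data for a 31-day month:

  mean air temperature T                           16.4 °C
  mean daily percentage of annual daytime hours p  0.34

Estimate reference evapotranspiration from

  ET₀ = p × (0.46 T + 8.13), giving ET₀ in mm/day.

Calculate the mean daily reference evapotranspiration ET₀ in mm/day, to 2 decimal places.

ET₀ = 0.34 × (0.46 × 16.4 + 8.13) = 0.34 × 15.674 = 5.3292 mm/d

5.33 mm/day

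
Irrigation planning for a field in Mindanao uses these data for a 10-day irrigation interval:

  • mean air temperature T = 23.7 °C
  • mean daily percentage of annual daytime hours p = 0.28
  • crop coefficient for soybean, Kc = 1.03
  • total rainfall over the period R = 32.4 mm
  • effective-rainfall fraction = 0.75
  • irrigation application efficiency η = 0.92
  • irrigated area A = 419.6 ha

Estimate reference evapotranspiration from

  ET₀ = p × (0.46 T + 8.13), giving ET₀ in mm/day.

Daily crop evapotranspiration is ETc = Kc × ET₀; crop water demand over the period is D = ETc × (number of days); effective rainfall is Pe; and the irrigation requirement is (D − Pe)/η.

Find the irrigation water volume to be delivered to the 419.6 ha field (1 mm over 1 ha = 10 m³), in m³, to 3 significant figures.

140000 m³

ET₀ = 0.28 × (0.46 × 23.7 + 8.13) = 0.28 × 19.032 = 5.3290 mm/d
ETc = Kc × ET₀ = 1.03 × 5.3290 = 5.4889 mm/d
Crop demand D = ETc × 10 d = 5.4889 × 10 = 54.889 mm
Pe = 0.75 × 32.4 = 24.300 mm
D − Pe = 54.889 − 24.300 = 30.589 mm
Gross irrigation = 30.589 / 0.92 = 33.249 mm
Volume = 33.249 mm × 419.6 ha × 10 = 139512.8 m³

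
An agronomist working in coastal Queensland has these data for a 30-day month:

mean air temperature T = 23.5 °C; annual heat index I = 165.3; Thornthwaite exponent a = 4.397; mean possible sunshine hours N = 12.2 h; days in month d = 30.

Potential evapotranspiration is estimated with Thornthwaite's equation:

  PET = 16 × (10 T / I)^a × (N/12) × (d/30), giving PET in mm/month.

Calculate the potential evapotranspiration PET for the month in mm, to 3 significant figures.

76.4 mm

10T/I = 10 × 23.5 / 165.3 = 1.4217
(10T/I)^a = 1.4217^4.397 = 4.6978
Uncorrected PET = 16 × 4.6978 = 75.165 mm
Correction = (N/12)(d/30) = (12.2/12)(30/30) = 1.0167
PET = 75.165 × 1.0167 = 76.420 mm/month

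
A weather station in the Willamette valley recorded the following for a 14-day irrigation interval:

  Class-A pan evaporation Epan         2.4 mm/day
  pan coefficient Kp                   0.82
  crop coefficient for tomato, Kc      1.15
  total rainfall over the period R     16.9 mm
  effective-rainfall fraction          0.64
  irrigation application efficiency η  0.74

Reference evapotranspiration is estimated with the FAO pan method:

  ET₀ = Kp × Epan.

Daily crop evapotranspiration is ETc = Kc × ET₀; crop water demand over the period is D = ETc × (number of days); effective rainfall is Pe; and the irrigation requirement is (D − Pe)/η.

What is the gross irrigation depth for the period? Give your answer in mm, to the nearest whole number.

28 mm

ET₀ = 0.82 × 2.4 = 1.9680 mm/d
ETc = Kc × ET₀ = 1.15 × 1.9680 = 2.2632 mm/d
Crop demand D = ETc × 14 d = 2.2632 × 14 = 31.685 mm
Pe = 0.64 × 16.9 = 10.816 mm
D − Pe = 31.685 − 10.816 = 20.869 mm
Gross irrigation = 20.869 / 0.74 = 28.201 mm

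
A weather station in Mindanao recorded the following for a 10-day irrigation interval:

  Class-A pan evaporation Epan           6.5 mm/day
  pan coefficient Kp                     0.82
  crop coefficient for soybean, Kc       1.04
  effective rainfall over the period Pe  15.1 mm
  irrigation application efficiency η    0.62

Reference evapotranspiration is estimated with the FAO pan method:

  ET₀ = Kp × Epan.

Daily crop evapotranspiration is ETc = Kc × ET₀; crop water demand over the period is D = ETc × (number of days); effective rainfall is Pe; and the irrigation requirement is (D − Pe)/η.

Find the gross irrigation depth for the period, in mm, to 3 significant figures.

65.1 mm

ET₀ = 0.82 × 6.5 = 5.3300 mm/d
ETc = Kc × ET₀ = 1.04 × 5.3300 = 5.5432 mm/d
Crop demand D = ETc × 10 d = 5.5432 × 10 = 55.432 mm
D − Pe = 55.432 − 15.1 = 40.332 mm
Gross irrigation = 40.332 / 0.62 = 65.052 mm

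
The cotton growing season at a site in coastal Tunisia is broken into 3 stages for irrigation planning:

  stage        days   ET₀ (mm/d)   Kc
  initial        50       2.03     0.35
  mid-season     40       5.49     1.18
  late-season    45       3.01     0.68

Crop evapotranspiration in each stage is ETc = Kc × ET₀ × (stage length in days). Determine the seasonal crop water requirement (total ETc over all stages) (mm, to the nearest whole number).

initial: 0.35 × 2.03 × 50 = 35.53 mm
mid-season: 1.18 × 5.49 × 40 = 259.13 mm
late-season: 0.68 × 3.01 × 45 = 92.11 mm
Seasonal total = 386.77 mm

387 mm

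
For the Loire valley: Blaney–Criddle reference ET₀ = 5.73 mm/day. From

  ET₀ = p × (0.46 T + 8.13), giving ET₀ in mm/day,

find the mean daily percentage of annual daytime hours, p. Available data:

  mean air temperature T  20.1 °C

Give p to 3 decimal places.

0.330

p = ET₀ / (0.46 T + 8.13) = 5.73 / (0.46 × 20.1 + 8.13) = 5.73 / 17.376 = 0.3298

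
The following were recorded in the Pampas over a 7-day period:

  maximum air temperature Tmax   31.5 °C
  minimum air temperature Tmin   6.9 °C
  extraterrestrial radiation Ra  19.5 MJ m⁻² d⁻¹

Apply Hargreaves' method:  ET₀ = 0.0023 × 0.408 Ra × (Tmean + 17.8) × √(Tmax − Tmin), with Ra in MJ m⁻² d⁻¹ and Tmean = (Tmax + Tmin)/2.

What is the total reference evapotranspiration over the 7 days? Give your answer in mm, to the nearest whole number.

Tmean = (31.5 + 6.9)/2 = 19.20 °C
0.408 Ra = 0.408 × 19.5 = 7.9560 mm/d equivalent
ET₀ = 0.0023 × 7.9560 × (19.20 + 17.8) × √24.6 = 0.0023 × 7.9560 × 37.00 × 4.9598 = 3.3581 mm/d
Over 7 days: 3.3581 × 7 = 23.507 mm

24 mm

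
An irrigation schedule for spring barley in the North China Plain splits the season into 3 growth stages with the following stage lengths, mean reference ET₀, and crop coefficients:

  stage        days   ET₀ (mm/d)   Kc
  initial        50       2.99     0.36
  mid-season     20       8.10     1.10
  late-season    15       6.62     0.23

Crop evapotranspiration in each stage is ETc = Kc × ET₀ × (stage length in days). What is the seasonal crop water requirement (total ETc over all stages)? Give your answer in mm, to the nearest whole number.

255 mm

initial: 0.36 × 2.99 × 50 = 53.82 mm
mid-season: 1.10 × 8.10 × 20 = 178.20 mm
late-season: 0.23 × 6.62 × 15 = 22.84 mm
Seasonal total = 254.86 mm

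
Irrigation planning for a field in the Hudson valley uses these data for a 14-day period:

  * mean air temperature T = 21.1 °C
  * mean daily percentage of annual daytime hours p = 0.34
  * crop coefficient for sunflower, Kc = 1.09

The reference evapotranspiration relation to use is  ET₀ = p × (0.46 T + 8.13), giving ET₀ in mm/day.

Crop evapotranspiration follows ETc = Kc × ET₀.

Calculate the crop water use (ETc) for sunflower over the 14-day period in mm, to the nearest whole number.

ET₀ = 0.34 × (0.46 × 21.1 + 8.13) = 0.34 × 17.836 = 6.0642 mm/d
ETc = Kc × ET₀ = 1.09 × 6.0642 = 6.6100 mm/d
Over 14 days: 6.6100 × 14 = 92.540 mm

93 mm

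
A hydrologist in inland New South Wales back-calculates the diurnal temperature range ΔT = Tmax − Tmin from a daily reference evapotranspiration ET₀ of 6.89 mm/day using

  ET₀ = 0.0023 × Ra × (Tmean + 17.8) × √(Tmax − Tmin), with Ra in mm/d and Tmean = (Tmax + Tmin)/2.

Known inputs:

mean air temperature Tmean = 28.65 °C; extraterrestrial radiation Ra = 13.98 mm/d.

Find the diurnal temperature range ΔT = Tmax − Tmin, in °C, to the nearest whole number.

√ΔT = ET₀ / [0.0023 × Ra × (Tmean+17.8)] = 6.89 / (0.0023 × 13.98 × 46.45) = 4.6132
ΔT = 4.6132² = 21.282 °C

21 °C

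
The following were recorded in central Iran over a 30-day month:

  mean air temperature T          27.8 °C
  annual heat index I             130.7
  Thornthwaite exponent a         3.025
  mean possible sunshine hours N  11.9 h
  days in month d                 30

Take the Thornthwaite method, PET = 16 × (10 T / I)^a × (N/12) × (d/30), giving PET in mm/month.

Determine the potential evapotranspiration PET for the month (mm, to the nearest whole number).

10T/I = 10 × 27.8 / 130.7 = 2.1270
(10T/I)^a = 2.1270^3.025 = 9.8061
Uncorrected PET = 16 × 9.8061 = 156.898 mm
Correction = (N/12)(d/30) = (11.9/12)(30/30) = 0.9917
PET = 156.898 × 0.9917 = 155.596 mm/month

156 mm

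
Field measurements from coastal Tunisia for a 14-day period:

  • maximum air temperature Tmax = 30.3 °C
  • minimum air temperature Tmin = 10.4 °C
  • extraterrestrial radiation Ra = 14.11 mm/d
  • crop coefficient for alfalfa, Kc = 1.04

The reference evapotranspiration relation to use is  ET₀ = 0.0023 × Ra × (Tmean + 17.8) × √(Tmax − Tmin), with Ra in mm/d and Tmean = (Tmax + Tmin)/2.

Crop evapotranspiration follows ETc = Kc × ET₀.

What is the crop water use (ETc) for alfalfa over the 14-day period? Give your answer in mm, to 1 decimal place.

80.4 mm

Tmean = (30.3 + 10.4)/2 = 20.35 °C
ET₀ = 0.0023 × 14.11 × (20.35 + 17.8) × √19.9 = 0.0023 × 14.11 × 38.15 × 4.4609 = 5.5230 mm/d
ETc = Kc × ET₀ = 1.04 × 5.5230 = 5.7439 mm/d
Over 14 days: 5.7439 × 14 = 80.415 mm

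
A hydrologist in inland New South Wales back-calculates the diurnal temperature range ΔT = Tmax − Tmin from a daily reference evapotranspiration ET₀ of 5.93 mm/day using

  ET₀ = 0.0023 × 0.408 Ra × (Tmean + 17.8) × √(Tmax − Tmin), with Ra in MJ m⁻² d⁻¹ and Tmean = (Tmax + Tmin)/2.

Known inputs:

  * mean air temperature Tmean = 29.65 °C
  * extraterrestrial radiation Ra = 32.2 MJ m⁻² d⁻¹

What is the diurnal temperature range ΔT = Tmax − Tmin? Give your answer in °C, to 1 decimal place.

17.1 °C

√ΔT = ET₀ / [0.0023 × 0.408 × Ra × (Tmean+17.8)] = 5.93 / (0.0023 × 13.1376 × 47.45) = 4.1359
ΔT = 4.1359² = 17.106 °C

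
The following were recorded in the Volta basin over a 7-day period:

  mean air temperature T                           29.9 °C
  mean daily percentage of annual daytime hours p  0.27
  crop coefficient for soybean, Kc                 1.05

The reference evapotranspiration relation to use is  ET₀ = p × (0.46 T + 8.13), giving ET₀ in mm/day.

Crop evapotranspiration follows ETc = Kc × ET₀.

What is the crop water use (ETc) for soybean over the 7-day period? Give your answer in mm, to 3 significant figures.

43.4 mm

ET₀ = 0.27 × (0.46 × 29.9 + 8.13) = 0.27 × 21.884 = 5.9087 mm/d
ETc = Kc × ET₀ = 1.05 × 5.9087 = 6.2041 mm/d
Over 7 days: 6.2041 × 7 = 43.429 mm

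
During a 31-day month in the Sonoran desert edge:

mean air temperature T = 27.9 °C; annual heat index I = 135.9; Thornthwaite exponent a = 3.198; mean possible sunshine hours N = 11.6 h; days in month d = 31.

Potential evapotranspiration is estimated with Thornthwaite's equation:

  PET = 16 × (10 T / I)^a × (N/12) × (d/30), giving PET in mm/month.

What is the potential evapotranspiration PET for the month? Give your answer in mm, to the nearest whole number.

10T/I = 10 × 27.9 / 135.9 = 2.0530
(10T/I)^a = 2.0530^3.198 = 9.9775
Uncorrected PET = 16 × 9.9775 = 159.640 mm
Correction = (N/12)(d/30) = (11.6/12)(31/30) = 0.9989
PET = 159.640 × 0.9989 = 159.464 mm/month

159 mm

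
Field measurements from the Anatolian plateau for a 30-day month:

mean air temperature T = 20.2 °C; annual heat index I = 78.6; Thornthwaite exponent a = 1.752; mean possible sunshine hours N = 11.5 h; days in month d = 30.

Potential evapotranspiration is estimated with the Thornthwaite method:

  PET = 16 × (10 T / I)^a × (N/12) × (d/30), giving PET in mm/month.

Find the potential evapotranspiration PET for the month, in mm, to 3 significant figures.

80.1 mm

10T/I = 10 × 20.2 / 78.6 = 2.5700
(10T/I)^a = 2.5700^1.752 = 5.2264
Uncorrected PET = 16 × 5.2264 = 83.622 mm
Correction = (N/12)(d/30) = (11.5/12)(30/30) = 0.9583
PET = 83.622 × 0.9583 = 80.135 mm/month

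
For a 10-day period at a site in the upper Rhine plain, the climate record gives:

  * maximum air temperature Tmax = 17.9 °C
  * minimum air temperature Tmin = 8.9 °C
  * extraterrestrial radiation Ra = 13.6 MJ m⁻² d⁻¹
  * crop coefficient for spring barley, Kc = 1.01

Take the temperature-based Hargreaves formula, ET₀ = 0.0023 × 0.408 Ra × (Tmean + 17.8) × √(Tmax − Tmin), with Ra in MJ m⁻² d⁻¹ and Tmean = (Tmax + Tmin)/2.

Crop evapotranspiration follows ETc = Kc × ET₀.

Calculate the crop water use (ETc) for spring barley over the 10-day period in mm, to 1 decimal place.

12.1 mm

Tmean = (17.9 + 8.9)/2 = 13.40 °C
0.408 Ra = 0.408 × 13.6 = 5.5488 mm/d equivalent
ET₀ = 0.0023 × 5.5488 × (13.40 + 17.8) × √9.0 = 0.0023 × 5.5488 × 31.20 × 3.0000 = 1.1945 mm/d
ETc = Kc × ET₀ = 1.01 × 1.1945 = 1.2064 mm/d
Over 10 days: 1.2064 × 10 = 12.064 mm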